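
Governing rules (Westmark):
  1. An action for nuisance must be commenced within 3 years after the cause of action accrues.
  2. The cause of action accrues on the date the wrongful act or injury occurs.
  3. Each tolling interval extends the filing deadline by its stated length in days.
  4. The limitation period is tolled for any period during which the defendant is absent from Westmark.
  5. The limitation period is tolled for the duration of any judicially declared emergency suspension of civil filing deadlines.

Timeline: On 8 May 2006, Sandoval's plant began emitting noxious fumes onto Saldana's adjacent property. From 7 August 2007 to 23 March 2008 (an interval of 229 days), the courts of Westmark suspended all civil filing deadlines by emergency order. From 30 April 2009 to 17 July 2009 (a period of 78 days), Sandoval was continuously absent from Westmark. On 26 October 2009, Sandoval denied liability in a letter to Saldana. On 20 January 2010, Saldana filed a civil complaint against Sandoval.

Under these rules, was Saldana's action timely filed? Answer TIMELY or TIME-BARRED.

The limitation period began to run on 8 May 2006.
The untolled deadline — 3 years after 8 May 2006 — is 8 May 2009.
The emergency suspension of filing deadlines from 7 August 2007 to 23 March 2008 tolled the period for 229 days, extending the deadline to 23 December 2009.
The period was tolled for 78 days by the defendant's absence from the jurisdiction (30 April 2009 to 17 July 2009), pushing the deadline to 11 March 2010.
The other events in the timeline have no effect on the limitation period under the stated rules.
Filing on 20 January 2010 beat the 11 March 2010 deadline — the action is timely.

TIMELY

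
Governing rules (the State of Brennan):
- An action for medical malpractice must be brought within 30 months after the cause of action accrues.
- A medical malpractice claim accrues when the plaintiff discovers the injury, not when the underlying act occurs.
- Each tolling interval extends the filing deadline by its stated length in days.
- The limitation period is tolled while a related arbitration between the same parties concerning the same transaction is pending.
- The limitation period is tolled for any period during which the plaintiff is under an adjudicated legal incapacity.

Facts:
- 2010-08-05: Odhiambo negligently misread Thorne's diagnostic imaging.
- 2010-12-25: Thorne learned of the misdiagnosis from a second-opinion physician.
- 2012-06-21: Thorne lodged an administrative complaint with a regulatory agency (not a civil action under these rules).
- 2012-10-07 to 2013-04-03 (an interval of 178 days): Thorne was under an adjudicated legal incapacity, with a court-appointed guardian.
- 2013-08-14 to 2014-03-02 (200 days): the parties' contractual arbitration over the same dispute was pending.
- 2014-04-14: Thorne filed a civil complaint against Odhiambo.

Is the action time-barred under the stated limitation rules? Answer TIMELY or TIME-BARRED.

The claim did not accrue until Thorne discovered the injury on 2010-12-25; the 2010-08-05 act date does not start the clock under the stated rule.
30 months from 2010-12-25 is 2013-06-25.
The plaintiff's legal incapacity from 2012-10-07 to 2013-04-03 tolled the period for 178 days, extending the deadline to 2013-12-20.
The period was tolled for 200 days by the pending related arbitration (2013-08-14 to 2014-03-02), pushing the deadline to 2014-07-08.
Nothing else in the chronology tolls or restarts the period.
Thorne filed on 2014-04-14, before the 2014-07-08 deadline, so the action is timely.

TIMELY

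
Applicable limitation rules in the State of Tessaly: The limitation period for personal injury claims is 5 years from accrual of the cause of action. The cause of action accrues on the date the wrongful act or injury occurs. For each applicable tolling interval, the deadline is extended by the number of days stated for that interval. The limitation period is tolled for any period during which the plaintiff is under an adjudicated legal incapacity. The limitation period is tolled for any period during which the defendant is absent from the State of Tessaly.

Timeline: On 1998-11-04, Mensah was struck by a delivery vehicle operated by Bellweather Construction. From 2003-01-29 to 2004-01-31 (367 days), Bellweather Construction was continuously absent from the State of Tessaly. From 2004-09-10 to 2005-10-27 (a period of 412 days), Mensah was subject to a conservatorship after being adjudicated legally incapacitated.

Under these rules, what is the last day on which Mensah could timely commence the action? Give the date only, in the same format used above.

2005-12-22

The claim accrued on 1998-11-04, when the wrongful act occurred.
Adding the 5 years base period to 1998-11-04 gives a deadline of 2003-11-04, before any tolling.
The period was tolled for 367 days by the defendant's absence from the jurisdiction (2003-01-29 to 2004-01-31), pushing the deadline to 2004-11-05.
The plaintiff's legal incapacity from 2004-09-10 to 2005-10-27 tolled the period for 412 days, extending the deadline to 2005-12-22.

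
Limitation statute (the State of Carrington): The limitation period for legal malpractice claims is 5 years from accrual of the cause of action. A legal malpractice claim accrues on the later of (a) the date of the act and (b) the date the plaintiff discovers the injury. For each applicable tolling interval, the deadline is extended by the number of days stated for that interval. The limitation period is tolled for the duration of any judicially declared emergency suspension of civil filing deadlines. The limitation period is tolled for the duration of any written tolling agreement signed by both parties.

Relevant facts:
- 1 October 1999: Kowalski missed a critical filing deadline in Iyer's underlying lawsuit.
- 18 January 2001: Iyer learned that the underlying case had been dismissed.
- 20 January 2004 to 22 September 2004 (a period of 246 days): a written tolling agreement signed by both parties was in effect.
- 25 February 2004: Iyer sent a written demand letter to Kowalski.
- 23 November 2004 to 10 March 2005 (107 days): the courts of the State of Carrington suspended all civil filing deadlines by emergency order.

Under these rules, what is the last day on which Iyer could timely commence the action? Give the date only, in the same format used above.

The claim accrued on 18 January 2001 — the later of the 1 October 1999 act and the 18 January 2001 discovery.
Adding the 5 years base period to 18 January 2001 gives a deadline of 18 January 2006, before any tolling.
Because the written tolling agreement ran from 20 January 2004 to 22 September 2004, the deadline is extended by 246 days to 21 September 2006.
Because the emergency suspension of filing deadlines ran from 23 November 2004 to 10 March 2005, the deadline is extended by 107 days to 6 January 2007.
The other events in the timeline have no effect on the limitation period under the stated rules.

6 January 2007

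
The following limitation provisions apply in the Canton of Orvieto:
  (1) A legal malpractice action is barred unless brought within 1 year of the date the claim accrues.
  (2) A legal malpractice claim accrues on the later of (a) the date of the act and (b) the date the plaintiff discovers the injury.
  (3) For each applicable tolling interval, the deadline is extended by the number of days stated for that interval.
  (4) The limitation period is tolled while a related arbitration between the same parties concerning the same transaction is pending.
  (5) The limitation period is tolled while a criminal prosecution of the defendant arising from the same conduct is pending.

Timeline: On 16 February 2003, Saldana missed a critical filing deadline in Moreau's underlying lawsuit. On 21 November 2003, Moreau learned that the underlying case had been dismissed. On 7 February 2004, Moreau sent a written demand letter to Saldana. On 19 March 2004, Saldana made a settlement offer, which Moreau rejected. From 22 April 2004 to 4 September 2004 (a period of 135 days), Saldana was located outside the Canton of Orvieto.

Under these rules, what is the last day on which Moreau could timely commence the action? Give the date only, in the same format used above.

Because discovery on 21 November 2003 post-dates the 16 February 2003 act, accrual under the later-of rule falls on 21 November 2003.
1 year from 21 November 2003 is 21 November 2004.
The defendant's absence from the jurisdiction from 22 April 2004 to 4 September 2004 does not toll the period, because no stated rule makes the defendant's absence a tolling event.
None of the other events listed affects the running of the period under the stated rules.

21 November 2004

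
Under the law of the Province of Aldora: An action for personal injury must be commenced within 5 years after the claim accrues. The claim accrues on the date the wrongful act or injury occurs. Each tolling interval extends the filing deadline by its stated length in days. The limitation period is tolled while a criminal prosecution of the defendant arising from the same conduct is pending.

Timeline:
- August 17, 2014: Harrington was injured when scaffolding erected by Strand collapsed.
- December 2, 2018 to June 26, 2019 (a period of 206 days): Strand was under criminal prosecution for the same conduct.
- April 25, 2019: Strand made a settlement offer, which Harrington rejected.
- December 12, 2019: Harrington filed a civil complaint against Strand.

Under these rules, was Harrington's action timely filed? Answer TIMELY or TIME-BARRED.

The claim accrued on August 17, 2014, when the wrongful act occurred.
Adding the 5 years base period to August 17, 2014 gives a deadline of August 17, 2019, before any tolling.
The pending criminal prosecution from December 2, 2018 to June 26, 2019 tolled the period for 206 days, extending the deadline to March 10, 2020.
Nothing else in the chronology tolls or restarts the period.
Filing on December 12, 2019 beat the March 10, 2020 deadline — the action is timely.

TIMELY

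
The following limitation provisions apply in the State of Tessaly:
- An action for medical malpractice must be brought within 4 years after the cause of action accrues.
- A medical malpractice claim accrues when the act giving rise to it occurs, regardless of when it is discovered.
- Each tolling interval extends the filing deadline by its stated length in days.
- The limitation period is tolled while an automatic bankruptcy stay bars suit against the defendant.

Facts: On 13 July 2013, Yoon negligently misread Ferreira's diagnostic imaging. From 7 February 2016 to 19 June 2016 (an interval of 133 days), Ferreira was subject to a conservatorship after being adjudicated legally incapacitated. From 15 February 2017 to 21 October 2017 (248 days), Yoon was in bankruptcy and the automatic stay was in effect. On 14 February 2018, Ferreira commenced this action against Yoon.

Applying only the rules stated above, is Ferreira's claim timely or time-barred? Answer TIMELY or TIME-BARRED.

The limitation period began to run on 13 July 2013.
Adding the 4 years base period to 13 July 2013 gives a deadline of 13 July 2017, before any tolling.
The period was tolled for 248 days by the automatic bankruptcy stay (15 February 2017 to 21 October 2017), pushing the deadline to 18 March 2018.
The plaintiff's legal incapacity from 7 February 2016 to 19 June 2016 does not toll the period, because no stated rule makes the plaintiff's incapacity a tolling event.
Ferreira filed on 14 February 2018, before the 18 March 2018 deadline, so the action is timely.

TIMELY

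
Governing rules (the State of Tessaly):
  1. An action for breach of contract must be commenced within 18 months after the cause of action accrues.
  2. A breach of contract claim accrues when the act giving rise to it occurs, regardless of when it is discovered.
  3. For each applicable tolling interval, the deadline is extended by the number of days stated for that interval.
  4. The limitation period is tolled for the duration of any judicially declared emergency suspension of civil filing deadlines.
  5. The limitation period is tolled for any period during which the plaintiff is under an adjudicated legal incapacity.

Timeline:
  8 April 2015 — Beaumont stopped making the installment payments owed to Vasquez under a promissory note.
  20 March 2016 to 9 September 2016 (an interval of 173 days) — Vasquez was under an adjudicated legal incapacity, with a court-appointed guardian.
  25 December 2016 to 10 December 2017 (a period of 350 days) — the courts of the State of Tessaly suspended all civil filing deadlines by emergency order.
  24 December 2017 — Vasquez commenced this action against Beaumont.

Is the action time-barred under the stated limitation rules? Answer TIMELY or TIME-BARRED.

The limitation period began to run on 8 April 2015.
18 months from 8 April 2015 is 8 October 2016.
The period was tolled for 173 days by the plaintiff's legal incapacity (20 March 2016 to 9 September 2016), pushing the deadline to 30 March 2017.
The period was tolled for 350 days by the emergency suspension of filing deadlines (25 December 2016 to 10 December 2017), pushing the deadline to 15 March 2018.
Filing on 24 December 2017 beat the 15 March 2018 deadline — the action is timely.

TIMELY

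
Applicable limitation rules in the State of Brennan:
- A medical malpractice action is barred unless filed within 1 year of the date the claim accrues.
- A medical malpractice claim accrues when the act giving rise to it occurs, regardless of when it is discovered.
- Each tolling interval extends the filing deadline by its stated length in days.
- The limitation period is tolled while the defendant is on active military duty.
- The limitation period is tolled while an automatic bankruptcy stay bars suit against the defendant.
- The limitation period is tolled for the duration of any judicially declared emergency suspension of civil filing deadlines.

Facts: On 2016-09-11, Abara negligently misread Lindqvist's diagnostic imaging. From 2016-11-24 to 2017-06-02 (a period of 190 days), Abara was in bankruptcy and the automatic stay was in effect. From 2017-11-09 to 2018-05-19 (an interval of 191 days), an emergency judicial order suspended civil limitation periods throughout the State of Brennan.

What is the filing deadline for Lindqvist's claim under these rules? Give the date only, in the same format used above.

2018-09-27

The claim accrued on 2016-09-11, the date of the act.
1 year from 2016-09-11 is 2017-09-11.
The period was tolled for 190 days by the automatic bankruptcy stay (2016-11-24 to 2017-06-02), pushing the deadline to 2018-03-20.
Because the emergency suspension of filing deadlines ran from 2017-11-09 to 2018-05-19, the deadline is extended by 191 days to 2018-09-27.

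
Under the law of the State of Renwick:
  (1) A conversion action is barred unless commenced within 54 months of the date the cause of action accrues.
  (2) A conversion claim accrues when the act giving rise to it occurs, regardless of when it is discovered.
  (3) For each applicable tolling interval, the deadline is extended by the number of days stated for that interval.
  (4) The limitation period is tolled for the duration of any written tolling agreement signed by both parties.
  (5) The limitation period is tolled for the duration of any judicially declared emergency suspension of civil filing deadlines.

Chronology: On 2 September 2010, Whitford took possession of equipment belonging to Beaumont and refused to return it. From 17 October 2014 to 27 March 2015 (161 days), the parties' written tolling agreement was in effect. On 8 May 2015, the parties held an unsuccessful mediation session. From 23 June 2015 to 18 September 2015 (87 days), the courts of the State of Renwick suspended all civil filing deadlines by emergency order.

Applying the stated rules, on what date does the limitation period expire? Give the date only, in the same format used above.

The cause of action accrued on 2 September 2010, the date of the act.
Adding the 54 months base period to 2 September 2010 gives a deadline of 2 March 2015, before any tolling.
The written tolling agreement from 17 October 2014 to 27 March 2015 tolled the period for 161 days, extending the deadline to 10 August 2015.
The period was tolled for 87 days by the emergency suspension of filing deadlines (23 June 2015 to 18 September 2015), pushing the deadline to 5 November 2015.
None of the other events listed affects the running of the period under the stated rules.

5 November 2015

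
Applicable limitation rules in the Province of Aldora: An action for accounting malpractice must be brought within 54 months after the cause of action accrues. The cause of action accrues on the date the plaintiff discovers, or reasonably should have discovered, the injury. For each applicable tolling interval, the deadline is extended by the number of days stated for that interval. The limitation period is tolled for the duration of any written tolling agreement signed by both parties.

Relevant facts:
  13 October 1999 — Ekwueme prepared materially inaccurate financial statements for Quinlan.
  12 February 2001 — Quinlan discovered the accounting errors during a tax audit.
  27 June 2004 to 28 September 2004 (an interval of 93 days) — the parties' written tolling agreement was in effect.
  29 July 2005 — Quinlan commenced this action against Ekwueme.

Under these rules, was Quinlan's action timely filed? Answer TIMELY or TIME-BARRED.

Under the discovery rule, the claim accrued on 12 February 2001, when Quinlan discovered the injury — not on the 13 October 1999 date of the underlying act.
Adding the 54 months base period to 12 February 2001 gives a deadline of 12 August 2005, before any tolling.
The written tolling agreement from 27 June 2004 to 28 September 2004 tolled the period for 93 days, extending the deadline to 13 November 2005.
Quinlan filed on 29 July 2005, before the 13 November 2005 deadline, so the action is timely.

TIMELY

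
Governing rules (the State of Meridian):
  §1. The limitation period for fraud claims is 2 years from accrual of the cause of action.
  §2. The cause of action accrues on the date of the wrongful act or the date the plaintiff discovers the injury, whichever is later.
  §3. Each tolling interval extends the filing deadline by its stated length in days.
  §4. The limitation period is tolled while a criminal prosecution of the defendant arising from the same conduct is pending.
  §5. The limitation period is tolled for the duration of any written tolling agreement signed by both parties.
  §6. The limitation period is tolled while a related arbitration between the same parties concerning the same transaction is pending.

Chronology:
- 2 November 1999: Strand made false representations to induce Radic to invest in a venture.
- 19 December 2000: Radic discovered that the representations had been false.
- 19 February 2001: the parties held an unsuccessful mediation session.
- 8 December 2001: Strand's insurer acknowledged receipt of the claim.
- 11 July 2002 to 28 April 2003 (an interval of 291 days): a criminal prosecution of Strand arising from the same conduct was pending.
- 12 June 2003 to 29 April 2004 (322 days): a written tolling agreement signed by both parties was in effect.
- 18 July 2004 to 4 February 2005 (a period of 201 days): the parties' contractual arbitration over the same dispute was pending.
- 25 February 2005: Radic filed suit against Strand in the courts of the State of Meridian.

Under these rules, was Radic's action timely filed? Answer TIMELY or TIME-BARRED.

TIMELY

Because discovery on 19 December 2000 post-dates the 2 November 1999 act, accrual under the later-of rule falls on 19 December 2000.
2 years from 19 December 2000 is 19 December 2002.
The pending criminal prosecution from 11 July 2002 to 28 April 2003 tolled the period for 291 days, extending the deadline to 6 October 2003.
The period was tolled for 322 days by the written tolling agreement (12 June 2003 to 29 April 2004), pushing the deadline to 23 August 2004.
The pending related arbitration from 18 July 2004 to 4 February 2005 tolled the period for 201 days, extending the deadline to 12 March 2005.
None of the other events listed affects the running of the period under the stated rules.
The 25 February 2005 filing precedes the 12 March 2005 deadline; the claim is timely.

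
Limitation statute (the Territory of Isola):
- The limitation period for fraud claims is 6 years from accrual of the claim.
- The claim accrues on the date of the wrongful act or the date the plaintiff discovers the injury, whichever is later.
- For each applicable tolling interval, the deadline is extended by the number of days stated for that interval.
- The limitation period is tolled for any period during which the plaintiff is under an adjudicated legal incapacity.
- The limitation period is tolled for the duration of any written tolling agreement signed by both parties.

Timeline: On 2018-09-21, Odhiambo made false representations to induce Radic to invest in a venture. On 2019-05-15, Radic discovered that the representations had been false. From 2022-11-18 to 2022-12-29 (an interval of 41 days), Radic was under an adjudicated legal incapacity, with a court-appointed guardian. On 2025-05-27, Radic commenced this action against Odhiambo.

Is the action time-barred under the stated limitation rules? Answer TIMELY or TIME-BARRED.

Taking the later of the act (2018-09-21) and discovery (2019-05-15), the claim accrued on 2019-05-15.
Adding the 6 years base period to 2019-05-15 gives a deadline of 2025-05-15, before any tolling.
The plaintiff's legal incapacity from 2022-11-18 to 2022-12-29 tolled the period for 41 days, extending the deadline to 2025-06-25.
Radic filed on 2025-05-27, before the 2025-06-25 deadline, so the action is timely.

TIMELY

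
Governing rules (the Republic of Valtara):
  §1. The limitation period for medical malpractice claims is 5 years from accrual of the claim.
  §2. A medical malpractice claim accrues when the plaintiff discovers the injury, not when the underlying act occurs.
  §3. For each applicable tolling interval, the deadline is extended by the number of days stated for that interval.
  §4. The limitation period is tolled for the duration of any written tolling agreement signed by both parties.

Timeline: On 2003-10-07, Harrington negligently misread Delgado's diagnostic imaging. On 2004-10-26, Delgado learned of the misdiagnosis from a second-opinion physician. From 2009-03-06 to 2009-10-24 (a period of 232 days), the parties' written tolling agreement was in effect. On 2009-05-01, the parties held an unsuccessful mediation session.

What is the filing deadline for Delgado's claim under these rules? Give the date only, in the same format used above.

Accrual is tied to discovery, so the period began on 2004-10-26 rather than on 2003-10-07 when the act occurred.
Adding the 5 years base period to 2004-10-26 gives a deadline of 2009-10-26, before any tolling.
The written tolling agreement from 2009-03-06 to 2009-10-24 tolled the period for 232 days, extending the deadline to 2010-06-15.
Nothing else in the chronology tolls or restarts the period.

2010-06-15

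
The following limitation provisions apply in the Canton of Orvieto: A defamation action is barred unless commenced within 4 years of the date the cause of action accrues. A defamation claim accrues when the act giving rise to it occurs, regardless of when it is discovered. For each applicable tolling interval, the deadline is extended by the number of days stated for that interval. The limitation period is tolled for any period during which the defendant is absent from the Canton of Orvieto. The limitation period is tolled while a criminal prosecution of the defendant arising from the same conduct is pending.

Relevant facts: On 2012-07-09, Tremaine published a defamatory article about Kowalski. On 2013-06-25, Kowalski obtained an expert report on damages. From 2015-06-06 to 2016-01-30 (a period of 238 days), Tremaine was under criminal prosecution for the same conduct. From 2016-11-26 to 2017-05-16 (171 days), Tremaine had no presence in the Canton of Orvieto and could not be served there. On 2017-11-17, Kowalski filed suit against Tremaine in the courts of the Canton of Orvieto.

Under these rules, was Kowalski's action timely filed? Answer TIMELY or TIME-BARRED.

TIME-BARRED

The limitation period began to run on 2012-07-09.
4 years from 2012-07-09 is 2016-07-09.
The period was tolled for 238 days by the pending criminal prosecution (2015-06-06 to 2016-01-30), pushing the deadline to 2017-03-04.
The period was tolled for 171 days by the defendant's absence from the jurisdiction (2016-11-26 to 2017-05-16), pushing the deadline to 2017-08-22.
The other events in the timeline have no effect on the limitation period under the stated rules.
Kowalski filed on 2017-11-17, after the 2017-08-22 deadline, so the action is time-barred.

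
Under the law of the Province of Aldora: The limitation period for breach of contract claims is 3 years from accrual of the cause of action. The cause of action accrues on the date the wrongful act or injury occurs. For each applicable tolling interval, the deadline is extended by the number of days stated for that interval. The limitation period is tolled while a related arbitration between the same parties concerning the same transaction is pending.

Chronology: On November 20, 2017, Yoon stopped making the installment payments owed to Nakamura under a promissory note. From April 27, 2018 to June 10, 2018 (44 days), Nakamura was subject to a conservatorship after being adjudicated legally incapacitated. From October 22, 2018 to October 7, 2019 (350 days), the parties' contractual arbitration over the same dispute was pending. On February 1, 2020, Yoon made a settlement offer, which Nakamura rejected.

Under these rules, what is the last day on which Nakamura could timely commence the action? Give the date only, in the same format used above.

November 5, 2021

The cause of action accrued on November 20, 2017, the date of the act.
3 years from November 20, 2017 is November 20, 2020.
The period was tolled for 350 days by the pending related arbitration (October 22, 2018 to October 7, 2019), pushing the deadline to November 5, 2021.
Although the plaintiff's incapacity ran from April 27, 2018 to June 10, 2018, the stated rules do not make that a tolling event, so it is disregarded.
None of the other events listed affects the running of the period under the stated rules.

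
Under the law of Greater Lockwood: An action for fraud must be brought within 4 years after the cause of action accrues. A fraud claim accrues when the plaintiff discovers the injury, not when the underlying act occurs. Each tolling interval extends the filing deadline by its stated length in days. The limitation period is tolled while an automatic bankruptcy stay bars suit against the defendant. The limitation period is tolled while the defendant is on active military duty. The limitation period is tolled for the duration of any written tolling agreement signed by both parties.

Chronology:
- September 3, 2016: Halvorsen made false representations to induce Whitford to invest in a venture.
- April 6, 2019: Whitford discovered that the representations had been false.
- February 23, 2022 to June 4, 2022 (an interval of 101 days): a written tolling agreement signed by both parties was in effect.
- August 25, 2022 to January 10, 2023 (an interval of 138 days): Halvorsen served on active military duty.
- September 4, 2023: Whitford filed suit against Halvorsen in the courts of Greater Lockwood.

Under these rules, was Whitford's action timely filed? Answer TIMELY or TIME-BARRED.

The claim did not accrue until Whitford discovered the injury on April 6, 2019; the September 3, 2016 act date does not start the clock under the stated rule.
Adding the 4 years base period to April 6, 2019 gives a deadline of April 6, 2023, before any tolling.
The period was tolled for 101 days by the written tolling agreement (February 23, 2022 to June 4, 2022), pushing the deadline to July 16, 2023.
The defendant's active military service from August 25, 2022 to January 10, 2023 tolled the period for 138 days, extending the deadline to December 1, 2023.
The September 4, 2023 filing precedes the December 1, 2023 deadline; the claim is timely.

TIMELY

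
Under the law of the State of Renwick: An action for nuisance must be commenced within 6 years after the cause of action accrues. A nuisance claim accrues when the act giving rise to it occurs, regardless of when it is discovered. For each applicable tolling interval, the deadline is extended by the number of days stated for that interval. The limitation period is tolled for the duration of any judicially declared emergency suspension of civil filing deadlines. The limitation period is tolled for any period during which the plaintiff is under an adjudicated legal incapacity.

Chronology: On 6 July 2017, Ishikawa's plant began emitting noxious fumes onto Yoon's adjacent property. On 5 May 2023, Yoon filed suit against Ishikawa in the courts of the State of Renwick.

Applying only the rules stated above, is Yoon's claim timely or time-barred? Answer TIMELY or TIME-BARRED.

TIMELY

The cause of action accrued on 6 July 2017, the date of the act.
6 years from 6 July 2017 is 6 July 2023.
The 5 May 2023 filing precedes the 6 July 2023 deadline; the claim is timely.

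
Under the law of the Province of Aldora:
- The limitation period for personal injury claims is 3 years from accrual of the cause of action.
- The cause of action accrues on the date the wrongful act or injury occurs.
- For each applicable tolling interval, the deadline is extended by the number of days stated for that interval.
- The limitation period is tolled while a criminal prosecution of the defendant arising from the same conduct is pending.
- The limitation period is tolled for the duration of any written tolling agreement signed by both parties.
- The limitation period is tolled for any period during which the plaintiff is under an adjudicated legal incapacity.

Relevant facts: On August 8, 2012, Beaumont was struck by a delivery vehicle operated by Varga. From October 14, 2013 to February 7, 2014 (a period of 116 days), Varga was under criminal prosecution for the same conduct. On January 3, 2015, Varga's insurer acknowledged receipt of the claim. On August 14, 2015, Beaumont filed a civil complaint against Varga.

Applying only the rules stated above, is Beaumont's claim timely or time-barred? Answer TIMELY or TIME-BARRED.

TIMELY

The cause of action accrued on August 8, 2012, the date of the act.
3 years from August 8, 2012 is August 8, 2015.
The pending criminal prosecution from October 14, 2013 to February 7, 2014 tolled the period for 116 days, extending the deadline to December 2, 2015.
None of the other events listed affects the running of the period under the stated rules.
Beaumont filed on August 14, 2015, before the December 2, 2015 deadline, so the action is timely.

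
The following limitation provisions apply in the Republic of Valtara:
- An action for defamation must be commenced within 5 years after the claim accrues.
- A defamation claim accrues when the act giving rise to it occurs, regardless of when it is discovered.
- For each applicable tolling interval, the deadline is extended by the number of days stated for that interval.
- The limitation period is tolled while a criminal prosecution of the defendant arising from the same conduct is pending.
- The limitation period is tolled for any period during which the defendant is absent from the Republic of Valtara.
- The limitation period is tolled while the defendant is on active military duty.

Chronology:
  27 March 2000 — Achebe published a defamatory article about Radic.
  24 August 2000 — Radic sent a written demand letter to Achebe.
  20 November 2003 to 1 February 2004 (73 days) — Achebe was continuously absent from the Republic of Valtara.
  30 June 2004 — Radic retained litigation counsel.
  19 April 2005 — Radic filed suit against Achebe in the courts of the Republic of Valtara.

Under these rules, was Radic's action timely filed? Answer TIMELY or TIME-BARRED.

The claim accrued on 27 March 2000, the date of the act.
Adding the 5 years base period to 27 March 2000 gives a deadline of 27 March 2005, before any tolling.
The defendant's absence from the jurisdiction from 20 November 2003 to 1 February 2004 tolled the period for 73 days, extending the deadline to 8 June 2005.
None of the other events listed affects the running of the period under the stated rules.
Filing on 19 April 2005 beat the 8 June 2005 deadline — the action is timely.

TIMELY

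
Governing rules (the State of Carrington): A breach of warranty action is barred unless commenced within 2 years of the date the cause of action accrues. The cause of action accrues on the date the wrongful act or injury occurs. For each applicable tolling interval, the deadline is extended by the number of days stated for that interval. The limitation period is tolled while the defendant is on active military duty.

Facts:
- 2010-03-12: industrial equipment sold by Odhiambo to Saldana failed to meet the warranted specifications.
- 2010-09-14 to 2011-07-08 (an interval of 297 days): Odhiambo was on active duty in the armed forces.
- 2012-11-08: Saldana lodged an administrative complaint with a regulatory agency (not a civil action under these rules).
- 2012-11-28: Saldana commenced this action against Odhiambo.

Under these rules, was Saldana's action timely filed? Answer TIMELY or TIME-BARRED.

The claim accrued on 2010-03-12, when the wrongful act occurred.
The untolled deadline — 2 years after 2010-03-12 — is 2012-03-12.
The defendant's active military service from 2010-09-14 to 2011-07-08 tolled the period for 297 days, extending the deadline to 2013-01-03.
Nothing else in the chronology tolls or restarts the period.
The 2012-11-28 filing precedes the 2013-01-03 deadline; the claim is timely.

TIMELY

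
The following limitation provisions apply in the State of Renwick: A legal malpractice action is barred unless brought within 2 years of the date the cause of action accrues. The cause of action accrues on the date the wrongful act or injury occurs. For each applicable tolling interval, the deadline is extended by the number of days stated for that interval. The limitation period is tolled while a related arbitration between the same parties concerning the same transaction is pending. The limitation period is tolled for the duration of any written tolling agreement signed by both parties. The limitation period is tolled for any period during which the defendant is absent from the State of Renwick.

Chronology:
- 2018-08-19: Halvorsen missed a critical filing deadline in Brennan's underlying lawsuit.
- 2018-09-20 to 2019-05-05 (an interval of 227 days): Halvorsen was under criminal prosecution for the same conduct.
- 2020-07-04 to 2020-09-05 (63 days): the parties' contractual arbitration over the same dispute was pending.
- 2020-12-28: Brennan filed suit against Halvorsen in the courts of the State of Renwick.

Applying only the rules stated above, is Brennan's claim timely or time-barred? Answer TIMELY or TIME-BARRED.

TIME-BARRED

The limitation period began to run on 2018-08-19.
2 years from 2018-08-19 is 2020-08-19.
The pending related arbitration from 2020-07-04 to 2020-09-05 tolled the period for 63 days, extending the deadline to 2020-10-21.
Although a criminal prosecution ran from 2018-09-20 to 2019-05-05, the stated rules do not make that a tolling event, so it is disregarded.
The 2020-12-28 filing falls after the 2020-10-21 deadline; the claim is time-barred.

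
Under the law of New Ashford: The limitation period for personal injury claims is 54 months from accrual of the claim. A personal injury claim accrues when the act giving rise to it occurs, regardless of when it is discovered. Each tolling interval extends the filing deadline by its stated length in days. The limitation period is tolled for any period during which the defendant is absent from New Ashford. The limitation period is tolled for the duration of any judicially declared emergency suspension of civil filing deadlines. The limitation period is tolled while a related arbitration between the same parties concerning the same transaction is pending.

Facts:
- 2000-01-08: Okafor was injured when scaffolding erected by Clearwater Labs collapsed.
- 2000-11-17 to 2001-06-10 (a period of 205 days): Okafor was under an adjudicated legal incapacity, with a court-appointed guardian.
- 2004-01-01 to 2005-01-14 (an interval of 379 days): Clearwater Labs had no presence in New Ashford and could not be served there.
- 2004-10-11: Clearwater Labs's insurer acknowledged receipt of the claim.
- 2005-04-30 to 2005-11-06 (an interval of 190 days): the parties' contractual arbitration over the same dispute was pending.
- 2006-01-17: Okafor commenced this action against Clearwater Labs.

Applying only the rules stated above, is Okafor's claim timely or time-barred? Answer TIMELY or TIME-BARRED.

The claim accrued on 2000-01-08, when the wrongful act occurred.
54 months from 2000-01-08 is 2004-07-08.
The period was tolled for 379 days by the defendant's absence from the jurisdiction (2004-01-01 to 2005-01-14), pushing the deadline to 2005-07-22.
The period was tolled for 190 days by the pending related arbitration (2005-04-30 to 2005-11-06), pushing the deadline to 2006-01-28.
The plaintiff's legal incapacity from 2000-11-17 to 2001-06-10 does not toll the period, because no stated rule makes the plaintiff's incapacity a tolling event.
The other events in the timeline have no effect on the limitation period under the stated rules.
The 2006-01-17 filing precedes the 2006-01-28 deadline; the claim is timely.

TIMELY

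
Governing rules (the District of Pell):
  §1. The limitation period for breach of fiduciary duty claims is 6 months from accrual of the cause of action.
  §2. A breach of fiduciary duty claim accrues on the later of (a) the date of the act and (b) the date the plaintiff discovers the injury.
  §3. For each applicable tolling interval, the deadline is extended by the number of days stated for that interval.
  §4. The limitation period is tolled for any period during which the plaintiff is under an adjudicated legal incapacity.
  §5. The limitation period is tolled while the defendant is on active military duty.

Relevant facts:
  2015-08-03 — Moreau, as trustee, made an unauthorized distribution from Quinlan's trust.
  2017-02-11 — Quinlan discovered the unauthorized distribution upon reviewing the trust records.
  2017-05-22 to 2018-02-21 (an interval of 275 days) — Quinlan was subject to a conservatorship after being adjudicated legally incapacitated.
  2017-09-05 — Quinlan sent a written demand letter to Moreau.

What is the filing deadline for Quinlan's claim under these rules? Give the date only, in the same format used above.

2018-05-13

Because discovery on 2017-02-11 post-dates the 2015-08-03 act, accrual under the later-of rule falls on 2017-02-11.
The untolled deadline — 6 months after 2017-02-11 — is 2017-08-11.
Because the plaintiff's legal incapacity ran from 2017-05-22 to 2018-02-21, the deadline is extended by 275 days to 2018-05-13.
The other events in the timeline have no effect on the limitation period under the stated rules.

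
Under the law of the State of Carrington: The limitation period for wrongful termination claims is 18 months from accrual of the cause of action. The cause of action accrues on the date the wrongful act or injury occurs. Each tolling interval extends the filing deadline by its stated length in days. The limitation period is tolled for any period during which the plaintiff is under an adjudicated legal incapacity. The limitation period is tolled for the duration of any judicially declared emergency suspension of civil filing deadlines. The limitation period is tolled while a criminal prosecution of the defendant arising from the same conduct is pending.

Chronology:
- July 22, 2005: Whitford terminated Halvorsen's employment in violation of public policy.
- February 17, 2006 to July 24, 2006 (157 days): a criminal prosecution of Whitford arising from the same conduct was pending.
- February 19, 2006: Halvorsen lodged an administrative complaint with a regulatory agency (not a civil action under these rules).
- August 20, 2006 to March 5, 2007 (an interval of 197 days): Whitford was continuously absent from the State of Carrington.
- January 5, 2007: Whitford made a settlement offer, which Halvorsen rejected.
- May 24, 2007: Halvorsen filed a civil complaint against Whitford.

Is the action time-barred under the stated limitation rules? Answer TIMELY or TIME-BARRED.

The limitation period began to run on July 22, 2005.
18 months from July 22, 2005 is January 22, 2007.
The period was tolled for 157 days by the pending criminal prosecution (February 17, 2006 to July 24, 2006), pushing the deadline to June 28, 2007.
The defendant's absence from the jurisdiction from August 20, 2006 to March 5, 2007 does not toll the period, because no stated rule makes the defendant's absence a tolling event.
Nothing else in the chronology tolls or restarts the period.
Halvorsen filed on May 24, 2007, before the June 28, 2007 deadline, so the action is timely.

TIMELY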